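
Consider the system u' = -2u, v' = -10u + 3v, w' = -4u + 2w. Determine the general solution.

u(t) = C_1e^(-2t), v(t) = 2C_1e^(-2t) + C_2e^(3t), w(t) = C_1e^(-2t) + C_3e^(2t)

Coefficient matrix A = [[-2, 0, 0], [-10, 3, 0], [-4, 0, 2]].
det(A - λI) = 0 gives eigenvalues λ = -2, 3, 2.
For λ=-2: eigenvector (1,2,1).
For λ=3: eigenvector (0,1,0).
For λ=2: eigenvector (0,0,1).
General solution: C_1e^(-2t)(1,2,1) + C_2e^(3t)(0,1,0) + C_3e^(2t)(0,0,1).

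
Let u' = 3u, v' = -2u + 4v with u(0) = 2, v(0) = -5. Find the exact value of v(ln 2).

A = [[3,0],[-2,4]]; eigenvalues λ = 4, 3.
Eigenvectors: (0,-1) for λ=4, (-1,-2) for λ=3.
From the initial condition, c_1 = 9, c_2 = -2.
v(ln 2) = (9)(2^4)(-1) + (-2)(2^3)(-2) = -112.

-112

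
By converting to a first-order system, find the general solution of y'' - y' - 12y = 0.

y(t) = C_1e^(-3t) + C_2e^(4t)

Let x_1 = y, x_2 = y'. Then x_1' = x_2 and x_2' = 12x_1 + x_2.
A = [[0,1],[12,1]]; det(A-λI) = λ^2 - λ - 12.
Eigenvalues λ = -3, 4 with eigenvectors (1,-3), (1,4).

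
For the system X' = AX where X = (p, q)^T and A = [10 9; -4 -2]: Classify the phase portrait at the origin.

A = [[10,9],[-4,-2]]; det(A-λI) = λ^2 - 8λ + 16.
repeated λ = 4 with a single eigenvector.

unstable improper node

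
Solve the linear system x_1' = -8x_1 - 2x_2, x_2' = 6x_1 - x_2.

Coefficient matrix A = [[-8, -2], [6, -1]].
Characteristic polynomial det(A - λI) = λ^2 + 9λ + 20 = 0.
Eigenvalues λ = -4, -5.
For λ=-4: (A-λI) row 1 is [-4, -2], so an eigenvector is (-1, 2).
For λ=-5: (A-λI) row 1 is [-3, -2], so an eigenvector is (-2, 3).
General solution: c_1e^(-4t)(-1,2) + c_2e^(-5t)(-2,3).

x_1(t) = -c_1e^(-4t) - 2c_2e^(-5t), x_2(t) = 2c_1e^(-4t) + 3c_2e^(-5t)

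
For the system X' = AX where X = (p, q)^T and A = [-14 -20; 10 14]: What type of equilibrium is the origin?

center

A = [[-14,-20],[10,14]]; det(A-λI) = λ^2 + 4.
λ = 0 ± 2i: zero real part.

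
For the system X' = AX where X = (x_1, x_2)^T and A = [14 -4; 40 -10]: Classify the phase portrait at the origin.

A = [[14,-4],[40,-10]]; det(A-λI) = λ^2 - 4λ + 20.
λ = 2 ± 4i: positive real part.

unstable spiral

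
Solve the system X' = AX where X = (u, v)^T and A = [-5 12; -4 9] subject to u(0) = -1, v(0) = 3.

u(t) = 21e^(3t) - 22e^(t), v(t) = 14e^(3t) - 11e^(t)

Coefficient matrix A = [[-5, 12], [-4, 9]].
Characteristic polynomial det(A - λI) = λ^2 - 4λ + 3 = 0.
Eigenvalues λ = 1, 3.
For λ=1: (A-λI) row 1 is [-6, 12], so an eigenvector is (-2, -1).
For λ=3: (A-λI) row 1 is [-8, 12], so an eigenvector is (-3, -2).
General solution: c_1e^(t)(-2,-1) + c_2e^(3t)(-3,-2).
Applying u(0)=-1, v(0)=3 gives c_1=11, c_2=-7.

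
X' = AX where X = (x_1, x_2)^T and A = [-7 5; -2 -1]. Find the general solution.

Coefficient matrix A = [[-7, 5], [-2, -1]].
Characteristic polynomial det(A - λI) = λ^2 + 8λ + 17 = 0.
Eigenvalues λ = -4 ± i (complex conjugate pair).
For λ=-4+i: an eigenvector is (1,1) - i(2,1) = (1 - 2i, 1 - i).
A real fundamental pair from Re and Im of e^((-4+i)t)v: X_1 = e^(-4t)(cos(t)·(1,1) + sin(t)·(2,1)), X_2 = e^(-4t)(sin(t)·(1,1) - cos(t)·(2,1)).
General solution: K_1X_1 + K_2X_2.

x_1(t) = 2K_1e^(-4t)sin(t) + K_1e^(-4t)cos(t) + K_2e^(-4t)sin(t) - 2K_2e^(-4t)cos(t), x_2(t) = K_1e^(-4t)sin(t) + K_1e^(-4t)cos(t) + K_2e^(-4t)sin(t) - K_2e^(-4t)cos(t)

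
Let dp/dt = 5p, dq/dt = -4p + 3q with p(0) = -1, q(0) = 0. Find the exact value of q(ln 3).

432

A = [[5,0],[-4,3]]; eigenvalues λ = 3, 5.
Eigenvectors: (0,-1) for λ=3, (1,-2) for λ=5.
From the initial condition, c_1 = 2, c_2 = -1.
q(ln 3) = (2)(3^3)(-1) + (-1)(3^5)(-2) = 432.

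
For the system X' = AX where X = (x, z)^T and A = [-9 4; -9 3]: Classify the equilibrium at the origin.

A = [[-9,4],[-9,3]]; det(A-λI) = λ^2 + 6λ + 9.
repeated λ = -3 with a single eigenvector.

stable improper node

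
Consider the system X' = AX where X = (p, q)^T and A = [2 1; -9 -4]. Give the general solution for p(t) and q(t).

p(t) = -C_1e^(-t) - C_2te^(-t), q(t) = 3C_1e^(-t) + 3C_2te^(-t) - C_2e^(-t)

Coefficient matrix A = [[2, 1], [-9, -4]].
Characteristic polynomial det(A - λI) = λ^2 + 2λ + 1 = 0.
Single eigenvalue λ = -1 with algebraic multiplicity 2.
Eigenvector v = (-1,3); generalized eigenvector w with (A-λI)w=v is (0,-1).
General solution: e^(-t)[C_1·v + C_2·(t·v + w)].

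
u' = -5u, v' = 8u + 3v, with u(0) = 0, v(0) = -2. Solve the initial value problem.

Coefficient matrix A = [[-5, 0], [8, 3]].
Characteristic polynomial det(A - λI) = λ^2 + 2λ - 15 = 0.
Eigenvalues λ = 3, -5.
For λ=3: (A-λI) row 1 is [-8, 0], so an eigenvector is (0, -1).
For λ=-5: (A-λI) row 2 is [8, 8], so an eigenvector is (-1, 1).
General solution: C_1e^(3t)(0,-1) + C_2e^(-5t)(-1,1).
Applying u(0)=0, v(0)=-2 gives C_1=2, C_2=0.

u(t) = 0, v(t) = -2e^(3t)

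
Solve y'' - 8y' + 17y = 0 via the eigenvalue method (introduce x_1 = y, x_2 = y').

y(t) = C_1e^(4t)cos(t) + C_2e^(4t)sin(t)

Let x_1 = y, x_2 = y'. Then x_1' = x_2 and x_2' = -17x_1 + 8x_2.
A = [[0,1],[-17,8]]; det(A-λI) = λ^2 - 8λ + 17.
Eigenvalues λ = 4 ± i.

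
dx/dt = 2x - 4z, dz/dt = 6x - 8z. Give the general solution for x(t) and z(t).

Coefficient matrix A = [[2, -4], [6, -8]].
Characteristic polynomial det(A - λI) = λ^2 + 6λ + 8 = 0.
Eigenvalues λ = -2, -4.
For λ=-2: (A-λI) row 1 is [4, -4], so an eigenvector is (1, 1).
For λ=-4: (A-λI) row 1 is [6, -4], so an eigenvector is (-2, -3).
General solution: C_1e^(-2t)(1,1) + C_2e^(-4t)(-2,-3).

x(t) = C_1e^(-2t) - 2C_2e^(-4t), z(t) = C_1e^(-2t) - 3C_2e^(-4t)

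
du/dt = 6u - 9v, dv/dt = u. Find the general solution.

u(t) = 3c_1e^(3t) + 3c_2te^(3t) - 2c_2e^(3t), v(t) = c_1e^(3t) + c_2te^(3t) - c_2e^(3t)

Coefficient matrix A = [[6, -9], [1, 0]].
Characteristic polynomial det(A - λI) = λ^2 - 6λ + 9 = 0.
Single eigenvalue λ = 3 with algebraic multiplicity 2.
Eigenvector v = (3,1); generalized eigenvector w with (A-λI)w=v is (-2,-1).
General solution: e^(3t)[c_1·v + c_2·(t·v + w)].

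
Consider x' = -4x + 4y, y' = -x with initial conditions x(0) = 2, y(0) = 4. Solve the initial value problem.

x(t) = 12te^(-2t) + 2e^(-2t), y(t) = 6te^(-2t) + 4e^(-2t)

Coefficient matrix A = [[-4, 4], [-1, 0]].
Characteristic polynomial det(A - λI) = λ^2 + 4λ + 4 = 0.
Single eigenvalue λ = -2 with algebraic multiplicity 2.
Eigenvector v = (2,1); generalized eigenvector w with (A-λI)w=v is (-1,0).
General solution: e^(-2t)[C_1·v + C_2·(t·v + w)].
Applying x(0)=2, y(0)=4 gives C_1=4, C_2=6.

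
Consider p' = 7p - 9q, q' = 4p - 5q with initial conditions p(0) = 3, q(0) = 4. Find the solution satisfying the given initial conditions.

Coefficient matrix A = [[7, -9], [4, -5]].
Characteristic polynomial det(A - λI) = λ^2 - 2λ + 1 = 0.
Single eigenvalue λ = 1 with algebraic multiplicity 2.
Eigenvector v = (-3,-2); generalized eigenvector w with (A-λI)w=v is (-2,-1).
General solution: e^(t)[c_1·v + c_2·(t·v + w)].
Applying p(0)=3, q(0)=4 gives c_1=-5, c_2=6.

p(t) = -18te^(t) + 3e^(t), q(t) = -12te^(t) + 4e^(t)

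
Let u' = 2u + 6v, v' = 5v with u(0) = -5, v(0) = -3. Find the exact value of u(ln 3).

A = [[2,6],[0,5]]; eigenvalues λ = 2, 5.
Eigenvectors: (-1,0) for λ=2, (-2,-1) for λ=5.
From the initial condition, c_1 = -1, c_2 = 3.
u(ln 3) = (-1)(3^2)(-1) + (3)(3^5)(-2) = -1449.

-1449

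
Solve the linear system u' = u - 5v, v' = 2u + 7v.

u(t) = 2K_1e^(4t)sin(t) + K_1e^(4t)cos(t) + K_2e^(4t)sin(t) - 2K_2e^(4t)cos(t), v(t) = -K_1e^(4t)sin(t) - K_1e^(4t)cos(t) - K_2e^(4t)sin(t) + K_2e^(4t)cos(t)

Coefficient matrix A = [[1, -5], [2, 7]].
Characteristic polynomial det(A - λI) = λ^2 - 8λ + 17 = 0.
Eigenvalues λ = 4 ± i (complex conjugate pair).
For λ=4+i: an eigenvector is (1,-1) - i(2,-1) = (1 - 2i, -1 + i).
A real fundamental pair from Re and Im of e^((4+i)t)v: X_1 = e^(4t)(cos(t)·(1,-1) + sin(t)·(2,-1)), X_2 = e^(4t)(sin(t)·(1,-1) - cos(t)·(2,-1)).
General solution: K_1X_1 + K_2X_2.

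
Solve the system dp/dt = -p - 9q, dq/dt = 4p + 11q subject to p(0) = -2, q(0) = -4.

Coefficient matrix A = [[-1, -9], [4, 11]].
Characteristic polynomial det(A - λI) = λ^2 - 10λ + 25 = 0.
Single eigenvalue λ = 5 with algebraic multiplicity 2.
Eigenvector v = (3,-2); generalized eigenvector w with (A-λI)w=v is (1,-1).
General solution: e^(5t)[K_1·v + K_2·(t·v + w)].
Applying p(0)=-2, q(0)=-4 gives K_1=-6, K_2=16.

p(t) = 48te^(5t) - 2e^(5t), q(t) = -32te^(5t) - 4e^(5t)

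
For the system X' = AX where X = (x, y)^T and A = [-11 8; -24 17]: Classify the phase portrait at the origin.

A = [[-11,8],[-24,17]]; det(A-λI) = λ^2 - 6λ + 5.
λ = 5, 1: both positive.

unstable node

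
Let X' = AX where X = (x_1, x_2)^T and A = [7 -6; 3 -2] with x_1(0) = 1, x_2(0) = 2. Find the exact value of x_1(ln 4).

-500

A = [[7,-6],[3,-2]]; eigenvalues λ = 1, 4.
Eigenvectors: (-1,-1) for λ=1, (2,1) for λ=4.
From the initial condition, c_1 = -3, c_2 = -1.
x_1(ln 4) = (-3)(4^1)(-1) + (-1)(4^4)(2) = -500.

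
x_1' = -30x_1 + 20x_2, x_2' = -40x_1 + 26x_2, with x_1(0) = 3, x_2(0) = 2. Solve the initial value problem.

Coefficient matrix A = [[-30, 20], [-40, 26]].
Characteristic polynomial det(A - λI) = λ^2 + 4λ + 20 = 0.
Eigenvalues λ = -2 ± 4i (complex conjugate pair).
For λ=-2+4i: an eigenvector is (-2,-3) - i(-1,-1) = (-2 + i, -3 + i).
A real fundamental pair from Re and Im of e^((-2+4i)t)v: X_1 = e^(-2t)(cos(4t)·(-2,-3) + sin(4t)·(-1,-1)), X_2 = e^(-2t)(sin(4t)·(-2,-3) - cos(4t)·(-1,-1)).
General solution: K_1X_1 + K_2X_2.
Applying x_1(0)=3, x_2(0)=2 gives K_1=1, K_2=5.

x_1(t) = -11e^(-2t)sin(4t) + 3e^(-2t)cos(4t), x_2(t) = -16e^(-2t)sin(4t) + 2e^(-2t)cos(4t)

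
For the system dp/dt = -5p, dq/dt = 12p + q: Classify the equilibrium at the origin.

saddle

A = [[-5,0],[12,1]]; det(A-λI) = λ^2 + 4λ - 5.
λ = -5, 1: opposite signs.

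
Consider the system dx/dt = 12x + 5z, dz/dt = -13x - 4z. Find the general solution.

x(t) = 2K_1e^(4t)sin(t) - K_1e^(4t)cos(t) - K_2e^(4t)sin(t) - 2K_2e^(4t)cos(t), z(t) = -3K_1e^(4t)sin(t) + 2K_1e^(4t)cos(t) + 2K_2e^(4t)sin(t) + 3K_2e^(4t)cos(t)

Coefficient matrix A = [[12, 5], [-13, -4]].
Characteristic polynomial det(A - λI) = λ^2 - 8λ + 17 = 0.
Eigenvalues λ = 4 ± i (complex conjugate pair).
For λ=4+i: an eigenvector is (-1,2) - i(2,-3) = (-1 - 2i, 2 + 3i).
A real fundamental pair from Re and Im of e^((4+i)t)v: X_1 = e^(4t)(cos(t)·(-1,2) + sin(t)·(2,-3)), X_2 = e^(4t)(sin(t)·(-1,2) - cos(t)·(2,-3)).
General solution: K_1X_1 + K_2X_2.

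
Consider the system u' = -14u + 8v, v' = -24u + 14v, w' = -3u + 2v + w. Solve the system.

Coefficient matrix A = [[-14, 8, 0], [-24, 14, 0], [-3, 2, 1]].
det(A - λI) = 0 gives eigenvalues λ = 2, -2, 1.
For λ=2: eigenvector (1,2,1).
For λ=-2: eigenvector (-2,-3,0).
For λ=1: eigenvector (0,0,1).
General solution: C_1e^(2t)(1,2,1) + C_2e^(-2t)(-2,-3,0) + C_3e^(t)(0,0,1).

u(t) = C_1e^(2t) - 2C_2e^(-2t), v(t) = 2C_1e^(2t) - 3C_2e^(-2t), w(t) = C_1e^(2t) + C_3e^(t)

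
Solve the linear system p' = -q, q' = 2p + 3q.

p(t) = -c_1e^(t) + c_2e^(2t), q(t) = c_1e^(t) - 2c_2e^(2t)

Coefficient matrix A = [[0, -1], [2, 3]].
Characteristic polynomial det(A - λI) = λ^2 - 3λ + 2 = 0.
Eigenvalues λ = 1, 2.
For λ=1: (A-λI) row 1 is [-1, -1], so an eigenvector is (-1, 1).
For λ=2: (A-λI) row 1 is [-2, -1], so an eigenvector is (1, -2).
General solution: c_1e^(t)(-1,1) + c_2e^(2t)(1,-2).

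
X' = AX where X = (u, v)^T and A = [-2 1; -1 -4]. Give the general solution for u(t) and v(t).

u(t) = -C_1e^(-3t) - C_2te^(-3t) - 3C_2e^(-3t), v(t) = C_1e^(-3t) + C_2te^(-3t) + 2C_2e^(-3t)

Coefficient matrix A = [[-2, 1], [-1, -4]].
Characteristic polynomial det(A - λI) = λ^2 + 6λ + 9 = 0.
Single eigenvalue λ = -3 with algebraic multiplicity 2.
Eigenvector v = (-1,1); generalized eigenvector w with (A-λI)w=v is (-3,2).
General solution: e^(-3t)[C_1·v + C_2·(t·v + w)].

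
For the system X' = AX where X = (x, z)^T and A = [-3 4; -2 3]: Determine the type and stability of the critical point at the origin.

saddle

A = [[-3,4],[-2,3]]; det(A-λI) = λ^2 - 1.
λ = -1, 1: opposite signs.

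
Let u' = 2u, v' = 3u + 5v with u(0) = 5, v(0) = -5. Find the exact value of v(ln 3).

-45

A = [[2,0],[3,5]]; eigenvalues λ = 2, 5.
Eigenvectors: (-1,1) for λ=2, (0,-1) for λ=5.
From the initial condition, c_1 = -5, c_2 = 0.
v(ln 3) = (-5)(3^2)(1) + (0)(3^5)(-1) = -45.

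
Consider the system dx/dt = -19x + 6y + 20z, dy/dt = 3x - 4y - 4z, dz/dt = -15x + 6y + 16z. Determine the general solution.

x(t) = 4K_1e^(-4t) - 2K_2e^(-2t) + 3K_3e^(-t), y(t) = K_2e^(-2t) - K_3e^(-t), z(t) = 3K_1e^(-4t) - 2K_2e^(-2t) + 3K_3e^(-t)

Coefficient matrix A = [[-19, 6, 20], [3, -4, -4], [-15, 6, 16]].
det(A - λI) = 0 gives eigenvalues λ = -4, -2, -1.
For λ=-4: eigenvector (4,0,3).
For λ=-2: eigenvector (-2,1,-2).
For λ=-1: eigenvector (3,-1,3).
General solution: K_1e^(-4t)(4,0,3) + K_2e^(-2t)(-2,1,-2) + K_3e^(-t)(3,-1,3).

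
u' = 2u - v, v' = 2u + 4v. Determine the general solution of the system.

u(t) = -c_1e^(3t)sin(t) + c_2e^(3t)cos(t), v(t) = c_1e^(3t)sin(t) + c_1e^(3t)cos(t) + c_2e^(3t)sin(t) - c_2e^(3t)cos(t)

Coefficient matrix A = [[2, -1], [2, 4]].
Characteristic polynomial det(A - λI) = λ^2 - 6λ + 10 = 0.
Eigenvalues λ = 3 ± i (complex conjugate pair).
For λ=3+i: an eigenvector is (0,1) - i(-1,1) = (0 + i, 1 - i).
A real fundamental pair from Re and Im of e^((3+i)t)v: X_1 = e^(3t)(cos(t)·(0,1) + sin(t)·(-1,1)), X_2 = e^(3t)(sin(t)·(0,1) - cos(t)·(-1,1)).
General solution: c_1X_1 + c_2X_2.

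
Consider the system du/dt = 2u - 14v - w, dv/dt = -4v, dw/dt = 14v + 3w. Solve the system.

u(t) = c_1e^(2t) + 2c_2e^(-4t) - c_3e^(3t), v(t) = c_2e^(-4t), w(t) = -2c_2e^(-4t) + c_3e^(3t)

Coefficient matrix A = [[2, -14, -1], [0, -4, 0], [0, 14, 3]].
det(A - λI) = 0 gives eigenvalues λ = 2, -4, 3.
For λ=2: eigenvector (1,0,0).
For λ=-4: eigenvector (2,1,-2).
For λ=3: eigenvector (-1,0,1).
General solution: c_1e^(2t)(1,0,0) + c_2e^(-4t)(2,1,-2) + c_3e^(3t)(-1,0,1).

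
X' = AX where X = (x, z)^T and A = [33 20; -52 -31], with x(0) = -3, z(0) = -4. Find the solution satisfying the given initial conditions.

Coefficient matrix A = [[33, 20], [-52, -31]].
Characteristic polynomial det(A - λI) = λ^2 - 2λ + 17 = 0.
Eigenvalues λ = 1 ± 4i (complex conjugate pair).
For λ=1+4i: an eigenvector is (-1,2) - i(2,-3) = (-1 - 2i, 2 + 3i).
A real fundamental pair from Re and Im of e^((1+4i)t)v: X_1 = e^(t)(cos(4t)·(-1,2) + sin(4t)·(2,-3)), X_2 = e^(t)(sin(4t)·(-1,2) - cos(4t)·(2,-3)).
General solution: C_1X_1 + C_2X_2.
Applying x(0)=-3, z(0)=-4 gives C_1=-17, C_2=10.

x(t) = -44e^(t)sin(4t) - 3e^(t)cos(4t), z(t) = 71e^(t)sin(4t) - 4e^(t)cos(4t)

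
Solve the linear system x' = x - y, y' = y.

x(t) = -C_1e^(t) - C_2te^(t) - 3C_2e^(t), y(t) = C_2e^(t)

Coefficient matrix A = [[1, -1], [0, 1]].
Characteristic polynomial det(A - λI) = λ^2 - 2λ + 1 = 0.
Single eigenvalue λ = 1 with algebraic multiplicity 2.
Eigenvector v = (-1,0); generalized eigenvector w with (A-λI)w=v is (-3,1).
General solution: e^(t)[C_1·v + C_2·(t·v + w)].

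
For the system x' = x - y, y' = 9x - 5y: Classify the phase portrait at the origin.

stable improper node

A = [[1,-1],[9,-5]]; det(A-λI) = λ^2 + 4λ + 4.
repeated λ = -2 with a single eigenvector.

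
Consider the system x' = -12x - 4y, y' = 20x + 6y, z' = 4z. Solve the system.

x(t) = K_1e^(-4t) - 2K_2e^(-2t), y(t) = -2K_1e^(-4t) + 5K_2e^(-2t), z(t) = K_3e^(4t)

Coefficient matrix A = [[-12, -4, 0], [20, 6, 0], [0, 0, 4]].
det(A - λI) = 0 gives eigenvalues λ = -4, -2, 4.
For λ=-4: eigenvector (1,-2,0).
For λ=-2: eigenvector (-2,5,0).
For λ=4: eigenvector (0,0,1).
General solution: K_1e^(-4t)(1,-2,0) + K_2e^(-2t)(-2,5,0) + K_3e^(4t)(0,0,1).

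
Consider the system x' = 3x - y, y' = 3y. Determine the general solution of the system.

x(t) = C_1e^(3t) + C_2te^(3t) + 2C_2e^(3t), y(t) = -C_2e^(3t)

Coefficient matrix A = [[3, -1], [0, 3]].
Characteristic polynomial det(A - λI) = λ^2 - 6λ + 9 = 0.
Single eigenvalue λ = 3 with algebraic multiplicity 2.
Eigenvector v = (1,0); generalized eigenvector w with (A-λI)w=v is (2,-1).
General solution: e^(3t)[C_1·v + C_2·(t·v + w)].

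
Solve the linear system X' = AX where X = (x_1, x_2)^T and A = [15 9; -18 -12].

Coefficient matrix A = [[15, 9], [-18, -12]].
Characteristic polynomial det(A - λI) = λ^2 - 3λ - 18 = 0.
Eigenvalues λ = 6, -3.
For λ=6: (A-λI) row 1 is [9, 9], so an eigenvector is (-1, 1).
For λ=-3: (A-λI) row 1 is [18, 9], so an eigenvector is (-1, 2).
General solution: C_1e^(6t)(-1,1) + C_2e^(-3t)(-1,2).

x_1(t) = -C_1e^(6t) - C_2e^(-3t), x_2(t) = C_1e^(6t) + 2C_2e^(-3t)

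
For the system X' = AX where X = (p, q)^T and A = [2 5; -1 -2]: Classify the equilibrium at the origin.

center

A = [[2,5],[-1,-2]]; det(A-λI) = λ^2 + 1.
λ = 0 ± i: zero real part.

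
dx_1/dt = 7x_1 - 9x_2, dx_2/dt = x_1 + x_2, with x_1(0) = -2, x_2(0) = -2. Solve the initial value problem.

x_1(t) = 12te^(4t) - 2e^(4t), x_2(t) = 4te^(4t) - 2e^(4t)

Coefficient matrix A = [[7, -9], [1, 1]].
Characteristic polynomial det(A - λI) = λ^2 - 8λ + 16 = 0.
Single eigenvalue λ = 4 with algebraic multiplicity 2.
Eigenvector v = (-3,-1); generalized eigenvector w with (A-λI)w=v is (-1,0).
General solution: e^(4t)[c_1·v + c_2·(t·v + w)].
Applying x_1(0)=-2, x_2(0)=-2 gives c_1=2, c_2=-4.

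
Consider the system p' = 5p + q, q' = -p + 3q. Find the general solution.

Coefficient matrix A = [[5, 1], [-1, 3]].
Characteristic polynomial det(A - λI) = λ^2 - 8λ + 16 = 0.
Single eigenvalue λ = 4 with algebraic multiplicity 2.
Eigenvector v = (-1,1); generalized eigenvector w with (A-λI)w=v is (2,-3).
General solution: e^(4t)[c_1·v + c_2·(t·v + w)].

p(t) = -c_1e^(4t) - c_2te^(4t) + 2c_2e^(4t), q(t) = c_1e^(4t) + c_2te^(4t) - 3c_2e^(4t)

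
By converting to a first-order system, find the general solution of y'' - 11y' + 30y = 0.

y(t) = c_1e^(6t) + c_2e^(5t)

Let x_1 = y, x_2 = y'. Then x_1' = x_2 and x_2' = -30x_1 + 11x_2.
A = [[0,1],[-30,11]]; det(A-λI) = λ^2 - 11λ + 30.
Eigenvalues λ = 6, 5 with eigenvectors (1,6), (1,5).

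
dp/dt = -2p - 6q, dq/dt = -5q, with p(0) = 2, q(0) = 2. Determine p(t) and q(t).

Coefficient matrix A = [[-2, -6], [0, -5]].
Characteristic polynomial det(A - λI) = λ^2 + 7λ + 10 = 0.
Eigenvalues λ = -5, -2.
For λ=-5: (A-λI) row 1 is [3, -6], so an eigenvector is (-2, -1).
For λ=-2: (A-λI) row 1 is [0, -6], so an eigenvector is (-1, 0).
General solution: K_1e^(-5t)(-2,-1) + K_2e^(-2t)(-1,0).
Applying p(0)=2, q(0)=2 gives K_1=-2, K_2=2.

p(t) = -2e^(-2t) + 4e^(-5t), q(t) = 2e^(-5t)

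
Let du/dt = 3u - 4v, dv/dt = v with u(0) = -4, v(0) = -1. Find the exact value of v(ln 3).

A = [[3,-4],[0,1]]; eigenvalues λ = 3, 1.
Eigenvectors: (-1,0) for λ=3, (-2,-1) for λ=1.
From the initial condition, c_1 = 2, c_2 = 1.
v(ln 3) = (2)(3^3)(0) + (1)(3^1)(-1) = -3.

-3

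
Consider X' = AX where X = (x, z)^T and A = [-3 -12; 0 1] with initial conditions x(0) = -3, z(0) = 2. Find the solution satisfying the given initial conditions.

Coefficient matrix A = [[-3, -12], [0, 1]].
Characteristic polynomial det(A - λI) = λ^2 + 2λ - 3 = 0.
Eigenvalues λ = -3, 1.
For λ=-3: (A-λI) row 1 is [0, -12], so an eigenvector is (-1, 0).
For λ=1: (A-λI) row 1 is [-4, -12], so an eigenvector is (3, -1).
General solution: c_1e^(-3t)(-1,0) + c_2e^(t)(3,-1).
Applying x(0)=-3, z(0)=2 gives c_1=-3, c_2=-2.

x(t) = -6e^(t) + 3e^(-3t), z(t) = 2e^(t)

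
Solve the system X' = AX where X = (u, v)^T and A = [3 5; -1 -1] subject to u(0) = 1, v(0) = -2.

u(t) = -8e^(t)sin(t) + e^(t)cos(t), v(t) = 3e^(t)sin(t) - 2e^(t)cos(t)

Coefficient matrix A = [[3, 5], [-1, -1]].
Characteristic polynomial det(A - λI) = λ^2 - 2λ + 2 = 0.
Eigenvalues λ = 1 ± i (complex conjugate pair).
For λ=1+i: an eigenvector is (-1,0) - i(-2,1) = (-1 + 2i, 0 - i).
A real fundamental pair from Re and Im of e^((1+i)t)v: X_1 = e^(t)(cos(t)·(-1,0) + sin(t)·(-2,1)), X_2 = e^(t)(sin(t)·(-1,0) - cos(t)·(-2,1)).
General solution: C_1X_1 + C_2X_2.
Applying u(0)=1, v(0)=-2 gives C_1=3, C_2=2.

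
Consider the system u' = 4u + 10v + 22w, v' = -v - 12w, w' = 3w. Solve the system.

u(t) = K_1e^(4t) - 2K_2e^(-t) + 8K_3e^(3t), v(t) = K_2e^(-t) - 3K_3e^(3t), w(t) = K_3e^(3t)

Coefficient matrix A = [[4, 10, 22], [0, -1, -12], [0, 0, 3]].
det(A - λI) = 0 gives eigenvalues λ = 4, -1, 3.
For λ=4: eigenvector (1,0,0).
For λ=-1: eigenvector (-2,1,0).
For λ=3: eigenvector (8,-3,1).
General solution: K_1e^(4t)(1,0,0) + K_2e^(-t)(-2,1,0) + K_3e^(3t)(8,-3,1).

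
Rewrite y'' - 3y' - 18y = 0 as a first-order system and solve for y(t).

y(t) = C_1e^(-3t) + C_2e^(6t)

Let x_1 = y, x_2 = y'. Then x_1' = x_2 and x_2' = 18x_1 + 3x_2.
A = [[0,1],[18,3]]; det(A-λI) = λ^2 - 3λ - 18.
Eigenvalues λ = -3, 6 with eigenvectors (1,-3), (1,6).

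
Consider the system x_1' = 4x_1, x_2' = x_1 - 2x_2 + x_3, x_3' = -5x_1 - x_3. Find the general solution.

Coefficient matrix A = [[4, 0, 0], [1, -2, 1], [-5, 0, -1]].
det(A - λI) = 0 gives eigenvalues λ = -1, -2, 4.
For λ=-1: eigenvector (0,1,1).
For λ=-2: eigenvector (0,1,0).
For λ=4: eigenvector (-1,0,1).
General solution: C_1e^(-t)(0,1,1) + C_2e^(-2t)(0,1,0) + C_3e^(4t)(-1,0,1).

x_1(t) = -C_3e^(4t), x_2(t) = C_1e^(-t) + C_2e^(-2t), x_3(t) = C_1e^(-t) + C_3e^(4t)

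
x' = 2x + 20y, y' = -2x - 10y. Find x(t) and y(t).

x(t) = c_1e^(-4t)sin(2t) - 3c_1e^(-4t)cos(2t) - 3c_2e^(-4t)sin(2t) - c_2e^(-4t)cos(2t), y(t) = c_1e^(-4t)cos(2t) + c_2e^(-4t)sin(2t)

Coefficient matrix A = [[2, 20], [-2, -10]].
Characteristic polynomial det(A - λI) = λ^2 + 8λ + 20 = 0.
Eigenvalues λ = -4 ± 2i (complex conjugate pair).
For λ=-4+2i: an eigenvector is (-3,1) - i(1,0) = (-3 - i, 1).
A real fundamental pair from Re and Im of e^((-4+2i)t)v: X_1 = e^(-4t)(cos(2t)·(-3,1) + sin(2t)·(1,0)), X_2 = e^(-4t)(sin(2t)·(-3,1) - cos(2t)·(1,0)).
General solution: c_1X_1 + c_2X_2.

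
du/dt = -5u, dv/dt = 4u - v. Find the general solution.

u(t) = K_2e^(-5t), v(t) = -K_1e^(-t) - K_2e^(-5t)

Coefficient matrix A = [[-5, 0], [4, -1]].
Characteristic polynomial det(A - λI) = λ^2 + 6λ + 5 = 0.
Eigenvalues λ = -1, -5.
For λ=-1: (A-λI) row 1 is [-4, 0], so an eigenvector is (0, -1).
For λ=-5: (A-λI) row 2 is [4, 4], so an eigenvector is (1, -1).
General solution: K_1e^(-t)(0,-1) + K_2e^(-5t)(1,-1).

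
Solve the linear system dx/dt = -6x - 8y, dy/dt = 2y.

x(t) = -C_1e^(-6t) - C_2e^(2t), y(t) = C_2e^(2t)

Coefficient matrix A = [[-6, -8], [0, 2]].
Characteristic polynomial det(A - λI) = λ^2 + 4λ - 12 = 0.
Eigenvalues λ = -6, 2.
For λ=-6: (A-λI) row 1 is [0, -8], so an eigenvector is (-1, 0).
For λ=2: (A-λI) row 1 is [-8, -8], so an eigenvector is (-1, 1).
General solution: C_1e^(-6t)(-1,0) + C_2e^(2t)(-1,1).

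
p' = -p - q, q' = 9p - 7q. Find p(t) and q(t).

Coefficient matrix A = [[-1, -1], [9, -7]].
Characteristic polynomial det(A - λI) = λ^2 + 8λ + 16 = 0.
Single eigenvalue λ = -4 with algebraic multiplicity 2.
Eigenvector v = (-1,-3); generalized eigenvector w with (A-λI)w=v is (-1,-2).
General solution: e^(-4t)[C_1·v + C_2·(t·v + w)].

p(t) = -C_1e^(-4t) - C_2te^(-4t) - C_2e^(-4t), q(t) = -3C_1e^(-4t) - 3C_2te^(-4t) - 2C_2e^(-4t)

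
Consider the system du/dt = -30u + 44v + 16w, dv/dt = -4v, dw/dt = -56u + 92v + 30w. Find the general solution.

u(t) = c_1e^(2t) - 2c_2e^(-4t) - 4c_3e^(-2t), v(t) = c_2e^(-4t), w(t) = 2c_1e^(2t) - 6c_2e^(-4t) - 7c_3e^(-2t)

Coefficient matrix A = [[-30, 44, 16], [0, -4, 0], [-56, 92, 30]].
det(A - λI) = 0 gives eigenvalues λ = 2, -4, -2.
For λ=2: eigenvector (1,0,2).
For λ=-4: eigenvector (-2,1,-6).
For λ=-2: eigenvector (-4,0,-7).
General solution: c_1e^(2t)(1,0,2) + c_2e^(-4t)(-2,1,-6) + c_3e^(-2t)(-4,0,-7).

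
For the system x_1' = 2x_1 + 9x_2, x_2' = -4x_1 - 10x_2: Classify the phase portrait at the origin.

A = [[2,9],[-4,-10]]; det(A-λI) = λ^2 + 8λ + 16.
repeated λ = -4 with a single eigenvector.

stable improper node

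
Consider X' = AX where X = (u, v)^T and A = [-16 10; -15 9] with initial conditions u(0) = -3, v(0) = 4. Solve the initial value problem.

u(t) = 14e^(-t) - 17e^(-6t), v(t) = 21e^(-t) - 17e^(-6t)

Coefficient matrix A = [[-16, 10], [-15, 9]].
Characteristic polynomial det(A - λI) = λ^2 + 7λ + 6 = 0.
Eigenvalues λ = -1, -6.
For λ=-1: (A-λI) row 1 is [-15, 10], so an eigenvector is (2, 3).
For λ=-6: (A-λI) row 1 is [-10, 10], so an eigenvector is (1, 1).
General solution: c_1e^(-t)(2,3) + c_2e^(-6t)(1,1).
Applying u(0)=-3, v(0)=4 gives c_1=7, c_2=-17.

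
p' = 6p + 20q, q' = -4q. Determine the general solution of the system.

Coefficient matrix A = [[6, 20], [0, -4]].
Characteristic polynomial det(A - λI) = λ^2 - 2λ - 24 = 0.
Eigenvalues λ = 6, -4.
For λ=6: (A-λI) row 1 is [0, 20], so an eigenvector is (1, 0).
For λ=-4: (A-λI) row 1 is [10, 20], so an eigenvector is (-2, 1).
General solution: K_1e^(6t)(1,0) + K_2e^(-4t)(-2,1).

p(t) = K_1e^(6t) - 2K_2e^(-4t), q(t) = K_2e^(-4t)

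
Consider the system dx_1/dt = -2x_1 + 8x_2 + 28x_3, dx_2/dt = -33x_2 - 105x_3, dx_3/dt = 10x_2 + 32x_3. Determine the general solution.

Coefficient matrix A = [[-2, 8, 28], [0, -33, -105], [0, 10, 32]].
det(A - λI) = 0 gives eigenvalues λ = 2, -3, -2.
For λ=2: eigenvector (1,-3,1).
For λ=-3: eigenvector (0,7,-2).
For λ=-2: eigenvector (-1,0,0).
General solution: c_1e^(2t)(1,-3,1) + c_2e^(-3t)(0,7,-2) + c_3e^(-2t)(-1,0,0).

x_1(t) = c_1e^(2t) - c_3e^(-2t), x_2(t) = -3c_1e^(2t) + 7c_2e^(-3t), x_3(t) = c_1e^(2t) - 2c_2e^(-3t)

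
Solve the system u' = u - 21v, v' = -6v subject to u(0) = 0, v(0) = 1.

Coefficient matrix A = [[1, -21], [0, -6]].
Characteristic polynomial det(A - λI) = λ^2 + 5λ - 6 = 0.
Eigenvalues λ = 1, -6.
For λ=1: (A-λI) row 1 is [0, -21], so an eigenvector is (-1, 0).
For λ=-6: (A-λI) row 1 is [7, -21], so an eigenvector is (-3, -1).
General solution: K_1e^(t)(-1,0) + K_2e^(-6t)(-3,-1).
Applying u(0)=0, v(0)=1 gives K_1=3, K_2=-1.

u(t) = -3e^(t) + 3e^(-6t), v(t) = e^(-6t)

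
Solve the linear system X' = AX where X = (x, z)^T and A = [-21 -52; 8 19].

Coefficient matrix A = [[-21, -52], [8, 19]].
Characteristic polynomial det(A - λI) = λ^2 + 2λ + 17 = 0.
Eigenvalues λ = -1 ± 4i (complex conjugate pair).
For λ=-1+4i: an eigenvector is (2,-1) - i(3,-1) = (2 - 3i, -1 + i).
A real fundamental pair from Re and Im of e^((-1+4i)t)v: X_1 = e^(-t)(cos(4t)·(2,-1) + sin(4t)·(3,-1)), X_2 = e^(-t)(sin(4t)·(2,-1) - cos(4t)·(3,-1)).
General solution: K_1X_1 + K_2X_2.

x(t) = 3K_1e^(-t)sin(4t) + 2K_1e^(-t)cos(4t) + 2K_2e^(-t)sin(4t) - 3K_2e^(-t)cos(4t), z(t) = -K_1e^(-t)sin(4t) - K_1e^(-t)cos(4t) - K_2e^(-t)sin(4t) + K_2e^(-t)cos(4t)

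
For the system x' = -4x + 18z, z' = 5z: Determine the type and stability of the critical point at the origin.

saddle

A = [[-4,18],[0,5]]; det(A-λI) = λ^2 - λ - 20.
λ = -4, 5: opposite signs.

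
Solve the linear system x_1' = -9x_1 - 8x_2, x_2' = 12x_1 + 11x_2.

x_1(t) = 2c_1e^(3t) - c_2e^(-t), x_2(t) = -3c_1e^(3t) + c_2e^(-t)

Coefficient matrix A = [[-9, -8], [12, 11]].
Characteristic polynomial det(A - λI) = λ^2 - 2λ - 3 = 0.
Eigenvalues λ = 3, -1.
For λ=3: (A-λI) row 1 is [-12, -8], so an eigenvector is (2, -3).
For λ=-1: (A-λI) row 1 is [-8, -8], so an eigenvector is (-1, 1).
General solution: c_1e^(3t)(2,-3) + c_2e^(-t)(-1,1).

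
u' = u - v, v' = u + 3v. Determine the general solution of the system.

u(t) = -K_1e^(2t) - K_2te^(2t) + 2K_2e^(2t), v(t) = K_1e^(2t) + K_2te^(2t) - K_2e^(2t)

Coefficient matrix A = [[1, -1], [1, 3]].
Characteristic polynomial det(A - λI) = λ^2 - 4λ + 4 = 0.
Single eigenvalue λ = 2 with algebraic multiplicity 2.
Eigenvector v = (-1,1); generalized eigenvector w with (A-λI)w=v is (2,-1).
General solution: e^(2t)[K_1·v + K_2·(t·v + w)].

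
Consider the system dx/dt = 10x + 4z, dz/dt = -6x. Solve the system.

x(t) = -2c_1e^(4t) + c_2e^(6t), z(t) = 3c_1e^(4t) - c_2e^(6t)

Coefficient matrix A = [[10, 4], [-6, 0]].
Characteristic polynomial det(A - λI) = λ^2 - 10λ + 24 = 0.
Eigenvalues λ = 4, 6.
For λ=4: (A-λI) row 1 is [6, 4], so an eigenvector is (-2, 3).
For λ=6: (A-λI) row 1 is [4, 4], so an eigenvector is (1, -1).
General solution: c_1e^(4t)(-2,3) + c_2e^(6t)(1,-1).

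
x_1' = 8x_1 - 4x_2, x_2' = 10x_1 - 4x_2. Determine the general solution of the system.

x_1(t) = -C_1e^(2t)sin(2t) - C_1e^(2t)cos(2t) - C_2e^(2t)sin(2t) + C_2e^(2t)cos(2t), x_2(t) = -2C_1e^(2t)sin(2t) - C_1e^(2t)cos(2t) - C_2e^(2t)sin(2t) + 2C_2e^(2t)cos(2t)

Coefficient matrix A = [[8, -4], [10, -4]].
Characteristic polynomial det(A - λI) = λ^2 - 4λ + 8 = 0.
Eigenvalues λ = 2 ± 2i (complex conjugate pair).
For λ=2+2i: an eigenvector is (-1,-1) - i(-1,-2) = (-1 + i, -1 + 2i).
A real fundamental pair from Re and Im of e^((2+2i)t)v: X_1 = e^(2t)(cos(2t)·(-1,-1) + sin(2t)·(-1,-2)), X_2 = e^(2t)(sin(2t)·(-1,-1) - cos(2t)·(-1,-2)).
General solution: C_1X_1 + C_2X_2.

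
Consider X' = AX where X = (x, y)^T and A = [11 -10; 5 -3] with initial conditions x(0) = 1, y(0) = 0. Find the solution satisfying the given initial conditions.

Coefficient matrix A = [[11, -10], [5, -3]].
Characteristic polynomial det(A - λI) = λ^2 - 8λ + 17 = 0.
Eigenvalues λ = 4 ± i (complex conjugate pair).
For λ=4+i: an eigenvector is (-1,-1) - i(3,2) = (-1 - 3i, -1 - 2i).
A real fundamental pair from Re and Im of e^((4+i)t)v: X_1 = e^(4t)(cos(t)·(-1,-1) + sin(t)·(3,2)), X_2 = e^(4t)(sin(t)·(-1,-1) - cos(t)·(3,2)).
General solution: c_1X_1 + c_2X_2.
Applying x(0)=1, y(0)=0 gives c_1=2, c_2=-1.

x(t) = 7e^(4t)sin(t) + e^(4t)cos(t), y(t) = 5e^(4t)sin(t)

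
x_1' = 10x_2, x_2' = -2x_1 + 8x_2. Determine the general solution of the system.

Coefficient matrix A = [[0, 10], [-2, 8]].
Characteristic polynomial det(A - λI) = λ^2 - 8λ + 20 = 0.
Eigenvalues λ = 4 ± 2i (complex conjugate pair).
For λ=4+2i: an eigenvector is (-2,-1) - i(-1,0) = (-2 + i, -1).
A real fundamental pair from Re and Im of e^((4+2i)t)v: X_1 = e^(4t)(cos(2t)·(-2,-1) + sin(2t)·(-1,0)), X_2 = e^(4t)(sin(2t)·(-2,-1) - cos(2t)·(-1,0)).
General solution: c_1X_1 + c_2X_2.

x_1(t) = -c_1e^(4t)sin(2t) - 2c_1e^(4t)cos(2t) - 2c_2e^(4t)sin(2t) + c_2e^(4t)cos(2t), x_2(t) = -c_1e^(4t)cos(2t) - c_2e^(4t)sin(2t)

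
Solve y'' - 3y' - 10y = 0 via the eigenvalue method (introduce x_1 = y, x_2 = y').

Let x_1 = y, x_2 = y'. Then x_1' = x_2 and x_2' = 10x_1 + 3x_2.
A = [[0,1],[10,3]]; det(A-λI) = λ^2 - 3λ - 10.
Eigenvalues λ = 5, -2 with eigenvectors (1,5), (1,-2).

y(t) = C_1e^(5t) + C_2e^(-2t)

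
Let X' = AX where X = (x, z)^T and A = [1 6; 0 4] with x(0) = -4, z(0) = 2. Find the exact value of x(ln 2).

48

A = [[1,6],[0,4]]; eigenvalues λ = 4, 1.
Eigenvectors: (2,1) for λ=4, (1,0) for λ=1.
From the initial condition, c_1 = 2, c_2 = -8.
x(ln 2) = (2)(2^4)(2) + (-8)(2^1)(1) = 48.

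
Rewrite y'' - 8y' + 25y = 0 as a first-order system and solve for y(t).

y(t) = c_1e^(4t)cos(3t) + c_2e^(4t)sin(3t)

Let x_1 = y, x_2 = y'. Then x_1' = x_2 and x_2' = -25x_1 + 8x_2.
A = [[0,1],[-25,8]]; det(A-λI) = λ^2 - 8λ + 25.
Eigenvalues λ = 4 ± 3i.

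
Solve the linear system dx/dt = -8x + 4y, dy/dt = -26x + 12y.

x(t) = -c_1e^(2t)sin(2t) + c_1e^(2t)cos(2t) + c_2e^(2t)sin(2t) + c_2e^(2t)cos(2t), y(t) = -3c_1e^(2t)sin(2t) + 2c_1e^(2t)cos(2t) + 2c_2e^(2t)sin(2t) + 3c_2e^(2t)cos(2t)

Coefficient matrix A = [[-8, 4], [-26, 12]].
Characteristic polynomial det(A - λI) = λ^2 - 4λ + 8 = 0.
Eigenvalues λ = 2 ± 2i (complex conjugate pair).
For λ=2+2i: an eigenvector is (1,2) - i(-1,-3) = (1 + i, 2 + 3i).
A real fundamental pair from Re and Im of e^((2+2i)t)v: X_1 = e^(2t)(cos(2t)·(1,2) + sin(2t)·(-1,-3)), X_2 = e^(2t)(sin(2t)·(1,2) - cos(2t)·(-1,-3)).
General solution: c_1X_1 + c_2X_2.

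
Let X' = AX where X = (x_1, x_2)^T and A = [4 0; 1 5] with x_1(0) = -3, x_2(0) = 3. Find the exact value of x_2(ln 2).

48

A = [[4,0],[1,5]]; eigenvalues λ = 4, 5.
Eigenvectors: (-1,1) for λ=4, (0,1) for λ=5.
From the initial condition, c_1 = 3, c_2 = 0.
x_2(ln 2) = (3)(2^4)(1) + (0)(2^5)(1) = 48.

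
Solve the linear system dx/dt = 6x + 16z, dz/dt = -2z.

x(t) = 2c_1e^(-2t) - c_2e^(6t), z(t) = -c_1e^(-2t)

Coefficient matrix A = [[6, 16], [0, -2]].
Characteristic polynomial det(A - λI) = λ^2 - 4λ - 12 = 0.
Eigenvalues λ = -2, 6.
For λ=-2: (A-λI) row 1 is [8, 16], so an eigenvector is (2, -1).
For λ=6: (A-λI) row 1 is [0, 16], so an eigenvector is (-1, 0).
General solution: c_1e^(-2t)(2,-1) + c_2e^(6t)(-1,0).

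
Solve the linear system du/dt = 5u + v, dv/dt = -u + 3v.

Coefficient matrix A = [[5, 1], [-1, 3]].
Characteristic polynomial det(A - λI) = λ^2 - 8λ + 16 = 0.
Single eigenvalue λ = 4 with algebraic multiplicity 2.
Eigenvector v = (1,-1); generalized eigenvector w with (A-λI)w=v is (0,1).
General solution: e^(4t)[K_1·v + K_2·(t·v + w)].

u(t) = K_1e^(4t) + K_2te^(4t), v(t) = -K_1e^(4t) - K_2te^(4t) + K_2e^(4t)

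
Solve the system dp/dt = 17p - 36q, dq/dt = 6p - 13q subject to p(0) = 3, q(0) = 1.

p(t) = 3e^(5t), q(t) = e^(5t)

Coefficient matrix A = [[17, -36], [6, -13]].
Characteristic polynomial det(A - λI) = λ^2 - 4λ - 5 = 0.
Eigenvalues λ = 5, -1.
For λ=5: (A-λI) row 1 is [12, -36], so an eigenvector is (-3, -1).
For λ=-1: (A-λI) row 1 is [18, -36], so an eigenvector is (-2, -1).
General solution: c_1e^(5t)(-3,-1) + c_2e^(-t)(-2,-1).
Applying p(0)=3, q(0)=1 gives c_1=-1, c_2=0.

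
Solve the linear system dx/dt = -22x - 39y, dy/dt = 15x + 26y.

x(t) = 3K_1e^(2t)sin(3t) - 2K_1e^(2t)cos(3t) - 2K_2e^(2t)sin(3t) - 3K_2e^(2t)cos(3t), y(t) = -2K_1e^(2t)sin(3t) + K_1e^(2t)cos(3t) + K_2e^(2t)sin(3t) + 2K_2e^(2t)cos(3t)

Coefficient matrix A = [[-22, -39], [15, 26]].
Characteristic polynomial det(A - λI) = λ^2 - 4λ + 13 = 0.
Eigenvalues λ = 2 ± 3i (complex conjugate pair).
For λ=2+3i: an eigenvector is (-2,1) - i(3,-2) = (-2 - 3i, 1 + 2i).
A real fundamental pair from Re and Im of e^((2+3i)t)v: X_1 = e^(2t)(cos(3t)·(-2,1) + sin(3t)·(3,-2)), X_2 = e^(2t)(sin(3t)·(-2,1) - cos(3t)·(3,-2)).
General solution: K_1X_1 + K_2X_2.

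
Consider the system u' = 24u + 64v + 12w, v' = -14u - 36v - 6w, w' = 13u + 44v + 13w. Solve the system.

Coefficient matrix A = [[24, 64, 12], [-14, -36, -6], [13, 44, 13]].
det(A - λI) = 0 gives eigenvalues λ = -4, 1, 4.
For λ=-4: eigenvector (-7,4,-5).
For λ=1: eigenvector (-4,2,-3).
For λ=4: eigenvector (-2,1,-2).
General solution: C_1e^(-4t)(-7,4,-5) + C_2e^(t)(-4,2,-3) + C_3e^(4t)(-2,1,-2).

u(t) = -7C_1e^(-4t) - 4C_2e^(t) - 2C_3e^(4t), v(t) = 4C_1e^(-4t) + 2C_2e^(t) + C_3e^(4t), w(t) = -5C_1e^(-4t) - 3C_2e^(t) - 2C_3e^(4t)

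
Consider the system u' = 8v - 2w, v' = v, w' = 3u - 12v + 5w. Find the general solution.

Coefficient matrix A = [[0, 8, -2], [0, 1, 0], [3, -12, 5]].
det(A - λI) = 0 gives eigenvalues λ = 2, 1, 3.
For λ=2: eigenvector (1,0,-1).
For λ=1: eigenvector (-4,1,6).
For λ=3: eigenvector (-2,0,3).
General solution: C_1e^(2t)(1,0,-1) + C_2e^(t)(-4,1,6) + C_3e^(3t)(-2,0,3).

u(t) = C_1e^(2t) - 4C_2e^(t) - 2C_3e^(3t), v(t) = C_2e^(t), w(t) = -C_1e^(2t) + 6C_2e^(t) + 3C_3e^(3t)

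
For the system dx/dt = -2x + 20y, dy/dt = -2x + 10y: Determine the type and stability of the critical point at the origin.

unstable spiral

A = [[-2,20],[-2,10]]; det(A-λI) = λ^2 - 8λ + 20.
λ = 4 ± 2i: positive real part.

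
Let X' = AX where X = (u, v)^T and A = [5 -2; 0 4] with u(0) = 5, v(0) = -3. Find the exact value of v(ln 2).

-48

A = [[5,-2],[0,4]]; eigenvalues λ = 4, 5.
Eigenvectors: (2,1) for λ=4, (1,0) for λ=5.
From the initial condition, c_1 = -3, c_2 = 11.
v(ln 2) = (-3)(2^4)(1) + (11)(2^5)(0) = -48.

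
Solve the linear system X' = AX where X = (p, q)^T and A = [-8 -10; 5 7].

p(t) = -2K_1e^(-3t) + K_2e^(2t), q(t) = K_1e^(-3t) - K_2e^(2t)

Coefficient matrix A = [[-8, -10], [5, 7]].
Characteristic polynomial det(A - λI) = λ^2 + λ - 6 = 0.
Eigenvalues λ = -3, 2.
For λ=-3: (A-λI) row 1 is [-5, -10], so an eigenvector is (-2, 1).
For λ=2: (A-λI) row 1 is [-10, -10], so an eigenvector is (1, -1).
General solution: K_1e^(-3t)(-2,1) + K_2e^(2t)(1,-1).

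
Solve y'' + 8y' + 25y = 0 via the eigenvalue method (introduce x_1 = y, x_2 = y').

Let x_1 = y, x_2 = y'. Then x_1' = x_2 and x_2' = -25x_1 - 8x_2.
A = [[0,1],[-25,-8]]; det(A-λI) = λ^2 + 8λ + 25.
Eigenvalues λ = -4 ± 3i.

y(t) = C_1e^(-4t)cos(3t) + C_2e^(-4t)sin(3t)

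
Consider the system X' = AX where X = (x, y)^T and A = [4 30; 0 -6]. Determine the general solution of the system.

x(t) = c_1e^(4t) + 3c_2e^(-6t), y(t) = -c_2e^(-6t)

Coefficient matrix A = [[4, 30], [0, -6]].
Characteristic polynomial det(A - λI) = λ^2 + 2λ - 24 = 0.
Eigenvalues λ = 4, -6.
For λ=4: (A-λI) row 1 is [0, 30], so an eigenvector is (1, 0).
For λ=-6: (A-λI) row 1 is [10, 30], so an eigenvector is (3, -1).
General solution: c_1e^(4t)(1,0) + c_2e^(-6t)(3,-1).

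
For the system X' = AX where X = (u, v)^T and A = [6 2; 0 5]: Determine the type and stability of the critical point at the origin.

A = [[6,2],[0,5]]; det(A-λI) = λ^2 - 11λ + 30.
λ = 6, 5: both positive.

unstable node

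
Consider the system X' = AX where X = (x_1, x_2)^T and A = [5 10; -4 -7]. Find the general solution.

Coefficient matrix A = [[5, 10], [-4, -7]].
Characteristic polynomial det(A - λI) = λ^2 + 2λ + 5 = 0.
Eigenvalues λ = -1 ± 2i (complex conjugate pair).
For λ=-1+2i: an eigenvector is (1,-1) - i(-2,1) = (1 + 2i, -1 - i).
A real fundamental pair from Re and Im of e^((-1+2i)t)v: X_1 = e^(-t)(cos(2t)·(1,-1) + sin(2t)·(-2,1)), X_2 = e^(-t)(sin(2t)·(1,-1) - cos(2t)·(-2,1)).
General solution: C_1X_1 + C_2X_2.

x_1(t) = -2C_1e^(-t)sin(2t) + C_1e^(-t)cos(2t) + C_2e^(-t)sin(2t) + 2C_2e^(-t)cos(2t), x_2(t) = C_1e^(-t)sin(2t) - C_1e^(-t)cos(2t) - C_2e^(-t)sin(2t) - C_2e^(-t)cos(2t)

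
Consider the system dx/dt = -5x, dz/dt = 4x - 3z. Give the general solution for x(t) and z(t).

Coefficient matrix A = [[-5, 0], [4, -3]].
Characteristic polynomial det(A - λI) = λ^2 + 8λ + 15 = 0.
Eigenvalues λ = -3, -5.
For λ=-3: (A-λI) row 1 is [-2, 0], so an eigenvector is (0, -1).
For λ=-5: (A-λI) row 2 is [4, 2], so an eigenvector is (-1, 2).
General solution: C_1e^(-3t)(0,-1) + C_2e^(-5t)(-1,2).

x(t) = -C_2e^(-5t), z(t) = -C_1e^(-3t) + 2C_2e^(-5t)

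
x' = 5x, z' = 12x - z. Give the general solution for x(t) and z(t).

Coefficient matrix A = [[5, 0], [12, -1]].
Characteristic polynomial det(A - λI) = λ^2 - 4λ - 5 = 0.
Eigenvalues λ = -1, 5.
For λ=-1: (A-λI) row 1 is [6, 0], so an eigenvector is (0, 1).
For λ=5: (A-λI) row 2 is [12, -6], so an eigenvector is (1, 2).
General solution: K_1e^(-t)(0,1) + K_2e^(5t)(1,2).

x(t) = K_2e^(5t), z(t) = K_1e^(-t) + 2K_2e^(5t)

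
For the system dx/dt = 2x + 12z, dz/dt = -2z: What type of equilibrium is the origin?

saddle

A = [[2,12],[0,-2]]; det(A-λI) = λ^2 - 4.
λ = -2, 2: opposite signs.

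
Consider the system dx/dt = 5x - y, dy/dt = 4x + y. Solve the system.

x(t) = C_1e^(3t) + C_2te^(3t) - C_2e^(3t), y(t) = 2C_1e^(3t) + 2C_2te^(3t) - 3C_2e^(3t)

Coefficient matrix A = [[5, -1], [4, 1]].
Characteristic polynomial det(A - λI) = λ^2 - 6λ + 9 = 0.
Single eigenvalue λ = 3 with algebraic multiplicity 2.
Eigenvector v = (1,2); generalized eigenvector w with (A-λI)w=v is (-1,-3).
General solution: e^(3t)[C_1·v + C_2·(t·v + w)].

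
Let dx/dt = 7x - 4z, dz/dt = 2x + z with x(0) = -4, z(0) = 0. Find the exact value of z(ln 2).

A = [[7,-4],[2,1]]; eigenvalues λ = 3, 5.
Eigenvectors: (1,1) for λ=3, (-2,-1) for λ=5.
From the initial condition, c_1 = 4, c_2 = 4.
z(ln 2) = (4)(2^3)(1) + (4)(2^5)(-1) = -96.

-96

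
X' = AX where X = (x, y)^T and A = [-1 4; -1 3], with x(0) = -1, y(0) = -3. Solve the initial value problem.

x(t) = -10te^(t) - e^(t), y(t) = -5te^(t) - 3e^(t)

Coefficient matrix A = [[-1, 4], [-1, 3]].
Characteristic polynomial det(A - λI) = λ^2 - 2λ + 1 = 0.
Single eigenvalue λ = 1 with algebraic multiplicity 2.
Eigenvector v = (2,1); generalized eigenvector w with (A-λI)w=v is (1,1).
General solution: e^(t)[C_1·v + C_2·(t·v + w)].
Applying x(0)=-1, y(0)=-3 gives C_1=2, C_2=-5.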